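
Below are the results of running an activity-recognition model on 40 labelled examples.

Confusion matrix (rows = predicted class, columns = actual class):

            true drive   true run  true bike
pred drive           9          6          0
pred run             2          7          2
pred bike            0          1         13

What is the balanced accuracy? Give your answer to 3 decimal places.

0.728

Balanced accuracy = mean of per-class recall.
  drive: recall = 9/11 = 0.8182
  run: recall = 7/14 = 0.5000
  bike: recall = 13/15 = 0.8667
Mean = (0.8182 + 0.5000 + 0.8667) / 3 = 0.728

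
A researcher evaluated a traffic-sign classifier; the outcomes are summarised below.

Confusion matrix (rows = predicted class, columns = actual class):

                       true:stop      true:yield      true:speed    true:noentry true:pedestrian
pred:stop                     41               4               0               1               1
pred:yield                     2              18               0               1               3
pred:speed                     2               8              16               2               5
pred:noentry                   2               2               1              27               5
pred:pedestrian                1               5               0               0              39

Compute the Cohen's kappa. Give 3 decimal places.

Observed agreement pₒ = trace/N = 141/186 = 0.7581
Expected agreement pₑ = Σ (rowᵢ·colᵢ)/N² = (48·47 + 37·24 + 17·33 + 31·37 + 53·45)/186² = 0.2092
κ = (pₒ − pₑ)/(1 − pₑ) = (0.7581 − 0.2092)/(1 − 0.2092) = 0.694

0.694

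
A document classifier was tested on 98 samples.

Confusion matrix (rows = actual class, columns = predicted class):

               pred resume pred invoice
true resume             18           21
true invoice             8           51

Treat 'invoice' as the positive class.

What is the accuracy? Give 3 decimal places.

0.704

Accuracy = (TP+TN)/N = (51+18)/98 = 0.704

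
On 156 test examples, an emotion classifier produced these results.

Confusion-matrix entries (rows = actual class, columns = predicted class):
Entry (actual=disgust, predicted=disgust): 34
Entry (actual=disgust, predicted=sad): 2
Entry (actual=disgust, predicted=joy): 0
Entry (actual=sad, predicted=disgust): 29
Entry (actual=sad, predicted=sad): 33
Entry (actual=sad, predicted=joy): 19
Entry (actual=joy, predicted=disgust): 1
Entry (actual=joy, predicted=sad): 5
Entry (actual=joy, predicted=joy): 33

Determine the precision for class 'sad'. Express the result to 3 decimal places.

0.825

Treat 'sad' as positive and all other classes as negative.
precision = TP/(TP+FP).
sad: TP=33, FP=2+5=7 → 33/40 = 0.8250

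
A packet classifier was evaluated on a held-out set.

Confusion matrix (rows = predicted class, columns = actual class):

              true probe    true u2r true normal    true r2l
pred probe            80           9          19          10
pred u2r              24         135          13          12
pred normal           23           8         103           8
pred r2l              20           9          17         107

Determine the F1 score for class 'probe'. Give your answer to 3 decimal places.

F1 score = 2·TP/(2·TP+FP+FN).
probe: TP=80, FP=9+19+10=38, FN=24+23+20=67 → 160/265 = 0.6038

0.604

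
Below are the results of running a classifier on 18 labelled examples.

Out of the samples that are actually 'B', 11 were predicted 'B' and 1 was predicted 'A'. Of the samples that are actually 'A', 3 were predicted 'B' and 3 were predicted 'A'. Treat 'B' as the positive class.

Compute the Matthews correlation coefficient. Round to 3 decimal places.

MCC = (TP·TN − FP·FN) / √((TP+FP)(TP+FN)(TN+FP)(TN+FN))
Numerator = 11·3 − 3·1 = 30
Denominator = √(14·12·6·4) = √4032 = 63.4980
MCC = 30 / 63.4980 = 0.472

0.472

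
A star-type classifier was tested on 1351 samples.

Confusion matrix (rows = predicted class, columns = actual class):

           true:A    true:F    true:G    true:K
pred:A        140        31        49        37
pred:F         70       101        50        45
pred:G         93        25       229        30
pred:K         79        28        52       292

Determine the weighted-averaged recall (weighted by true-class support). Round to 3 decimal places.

0.564

Per-class recall (TP/(TP+FN)):
  A: TP=140, FN=70+93+79=242 → 140/382 = 0.3665
  F: TP=101, FN=31+25+28=84 → 101/185 = 0.5459
  G: TP=229, FN=49+50+52=151 → 229/380 = 0.6026
  K: TP=292, FN=37+45+30=112 → 292/404 = 0.7228
Weighted-recall = Σ (supportᵢ/N)·recallᵢ with N=1351: (382/1351)·0.3665 + (185/1351)·0.5459 + (380/1351)·0.6026 + (404/1351)·0.7228 = 0.564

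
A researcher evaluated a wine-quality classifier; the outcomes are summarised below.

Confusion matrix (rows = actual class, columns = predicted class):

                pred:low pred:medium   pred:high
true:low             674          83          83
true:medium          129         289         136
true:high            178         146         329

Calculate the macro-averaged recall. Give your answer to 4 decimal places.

0.6093

Per-class recall (TP/(TP+FN)):
  low: TP=674, FN=83+83=166 → 674/840 = 0.80238
  medium: TP=289, FN=129+136=265 → 289/554 = 0.52166
  high: TP=329, FN=178+146=324 → 329/653 = 0.50383
Macro-recall = mean = (0.80238 + 0.52166 + 0.50383) / 3 = 0.6093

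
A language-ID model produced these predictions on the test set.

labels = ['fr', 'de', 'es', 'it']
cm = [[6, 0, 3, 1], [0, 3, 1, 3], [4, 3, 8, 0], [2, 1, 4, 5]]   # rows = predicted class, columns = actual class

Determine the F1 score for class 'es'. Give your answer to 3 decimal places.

0.516

One-vs-rest for 'es': TP = diagonal; FP = other classes predicted 'es'; FN = 'es' predicted as other.
F1 score = 2·TP/(2·TP+FP+FN).
es: TP=8, FP=4+3+0=7, FN=3+1+4=8 → 16/31 = 0.5161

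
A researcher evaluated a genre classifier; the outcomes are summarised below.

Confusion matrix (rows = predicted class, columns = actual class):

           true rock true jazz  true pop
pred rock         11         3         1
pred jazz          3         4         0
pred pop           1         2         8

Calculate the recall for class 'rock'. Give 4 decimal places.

0.7333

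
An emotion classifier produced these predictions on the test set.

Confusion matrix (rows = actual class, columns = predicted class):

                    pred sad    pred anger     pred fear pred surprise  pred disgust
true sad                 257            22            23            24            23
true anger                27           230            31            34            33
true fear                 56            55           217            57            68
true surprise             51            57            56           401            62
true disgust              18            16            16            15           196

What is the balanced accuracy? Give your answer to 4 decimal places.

0.6508

Balanced accuracy = mean of per-class recall.
  sad: recall = 257/349 = 0.73639
  anger: recall = 230/355 = 0.64789
  fear: recall = 217/453 = 0.47903
  surprise: recall = 401/627 = 0.63955
  disgust: recall = 196/261 = 0.75096
Mean = (0.73639 + 0.64789 + 0.47903 + 0.63955 + 0.75096) / 5 = 0.6508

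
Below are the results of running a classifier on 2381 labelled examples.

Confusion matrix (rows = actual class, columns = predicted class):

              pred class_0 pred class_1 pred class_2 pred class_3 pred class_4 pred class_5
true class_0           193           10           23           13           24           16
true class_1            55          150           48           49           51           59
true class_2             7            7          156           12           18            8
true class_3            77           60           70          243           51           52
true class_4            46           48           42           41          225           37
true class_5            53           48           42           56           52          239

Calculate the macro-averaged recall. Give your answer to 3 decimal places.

0.541

Per-class recall (TP/(TP+FN)):
  class_0: TP=193, FN=10+23+13+24+16=86 → 193/279 = 0.6918
  class_1: TP=150, FN=55+48+49+51+59=262 → 150/412 = 0.3641
  class_2: TP=156, FN=7+7+12+18+8=52 → 156/208 = 0.7500
  class_3: TP=243, FN=77+60+70+51+52=310 → 243/553 = 0.4394
  class_4: TP=225, FN=46+48+42+41+37=214 → 225/439 = 0.5125
  class_5: TP=239, FN=53+48+42+56+52=251 → 239/490 = 0.4878
Macro-recall = mean = (0.6918 + 0.3641 + 0.7500 + 0.4394 + 0.5125 + 0.4878) / 6 = 0.541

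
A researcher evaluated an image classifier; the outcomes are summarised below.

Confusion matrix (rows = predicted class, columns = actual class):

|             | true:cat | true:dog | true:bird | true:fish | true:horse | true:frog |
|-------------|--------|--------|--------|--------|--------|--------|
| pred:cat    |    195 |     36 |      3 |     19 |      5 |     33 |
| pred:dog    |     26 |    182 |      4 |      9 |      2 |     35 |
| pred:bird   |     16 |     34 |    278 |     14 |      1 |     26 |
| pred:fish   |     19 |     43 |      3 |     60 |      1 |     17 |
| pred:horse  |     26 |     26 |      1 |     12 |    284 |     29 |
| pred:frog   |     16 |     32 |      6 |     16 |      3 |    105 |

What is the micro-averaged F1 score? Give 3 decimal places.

0.683

Micro-averaging pools counts across classes: ΣTP=1104, ΣFP=513, ΣFN=513.
Micro-F1 score = 2·TP/(2·TP+FP+FN) on pooled counts = 0.683 (equals overall accuracy in single-label multiclass).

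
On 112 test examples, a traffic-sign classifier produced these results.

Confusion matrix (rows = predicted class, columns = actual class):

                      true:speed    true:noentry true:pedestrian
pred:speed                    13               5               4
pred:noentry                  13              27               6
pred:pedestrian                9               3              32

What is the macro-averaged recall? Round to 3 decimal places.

Per-class recall (TP/(TP+FN)):
  speed: TP=13, FN=13+9=22 → 13/35 = 0.3714
  noentry: TP=27, FN=5+3=8 → 27/35 = 0.7714
  pedestrian: TP=32, FN=4+6=10 → 32/42 = 0.7619
Macro-recall = mean = (0.3714 + 0.7714 + 0.7619) / 3 = 0.635

0.635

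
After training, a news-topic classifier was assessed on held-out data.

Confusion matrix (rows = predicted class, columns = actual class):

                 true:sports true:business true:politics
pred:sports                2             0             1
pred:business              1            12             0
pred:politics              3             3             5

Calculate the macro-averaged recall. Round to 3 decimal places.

0.656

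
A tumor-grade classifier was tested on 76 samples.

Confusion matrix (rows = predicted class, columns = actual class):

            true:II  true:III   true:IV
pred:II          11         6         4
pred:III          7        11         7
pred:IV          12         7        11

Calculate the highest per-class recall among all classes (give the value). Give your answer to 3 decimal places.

Per-class recall (TP/(TP+FN)):
  II: TP=11, FN=7+12=19 → 11/30 = 0.3667
  III: TP=11, FN=6+7=13 → 11/24 = 0.4583
  IV: TP=11, FN=4+7=11 → 11/22 = 0.5000
Highest is class 'IV' with recall = 0.500.

0.500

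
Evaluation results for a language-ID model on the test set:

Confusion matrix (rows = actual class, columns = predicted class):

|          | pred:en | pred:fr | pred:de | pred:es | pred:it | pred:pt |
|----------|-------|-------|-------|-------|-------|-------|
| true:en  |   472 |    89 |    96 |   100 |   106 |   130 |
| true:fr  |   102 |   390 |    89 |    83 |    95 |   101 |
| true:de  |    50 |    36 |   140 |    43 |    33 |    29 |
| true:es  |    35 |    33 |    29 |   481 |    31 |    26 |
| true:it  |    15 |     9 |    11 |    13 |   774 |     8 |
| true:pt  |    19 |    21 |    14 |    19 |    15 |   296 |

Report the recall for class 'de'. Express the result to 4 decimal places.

0.4230

Treat 'de' as positive and all other classes as negative.
recall = TP/(TP+FN).
de: TP=140, FN=50+36+43+33+29=191 → 140/331 = 0.42296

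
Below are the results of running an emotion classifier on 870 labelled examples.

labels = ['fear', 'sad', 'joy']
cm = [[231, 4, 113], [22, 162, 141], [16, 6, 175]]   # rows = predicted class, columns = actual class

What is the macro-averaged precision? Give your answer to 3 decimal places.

Per-class precision (TP/(TP+FP)):
  fear: TP=231, FP=4+113=117 → 231/348 = 0.6638
  sad: TP=162, FP=22+141=163 → 162/325 = 0.4985
  joy: TP=175, FP=16+6=22 → 175/197 = 0.8883
Macro-precision = mean = (0.6638 + 0.4985 + 0.8883) / 3 = 0.684

0.684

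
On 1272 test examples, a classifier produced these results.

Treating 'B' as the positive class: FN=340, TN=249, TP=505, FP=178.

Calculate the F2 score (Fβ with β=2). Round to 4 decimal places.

Fβ = (1+β²)·TP / ((1+β²)·TP + β²·FN + FP), with β²=4
= 5·505 / (5·505 + 4·340 + 178) = 0.6215

0.6215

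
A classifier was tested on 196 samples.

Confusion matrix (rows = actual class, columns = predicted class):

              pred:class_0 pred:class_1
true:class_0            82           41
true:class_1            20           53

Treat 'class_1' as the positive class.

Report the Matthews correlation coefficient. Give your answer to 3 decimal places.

MCC = (TP·TN − FP·FN) / √((TP+FP)(TP+FN)(TN+FP)(TN+FN))
Numerator = 53·82 − 41·20 = 3526
Denominator = √(94·73·123·102) = √86090652 = 9278.5048
MCC = 3526 / 9278.5048 = 0.380

0.380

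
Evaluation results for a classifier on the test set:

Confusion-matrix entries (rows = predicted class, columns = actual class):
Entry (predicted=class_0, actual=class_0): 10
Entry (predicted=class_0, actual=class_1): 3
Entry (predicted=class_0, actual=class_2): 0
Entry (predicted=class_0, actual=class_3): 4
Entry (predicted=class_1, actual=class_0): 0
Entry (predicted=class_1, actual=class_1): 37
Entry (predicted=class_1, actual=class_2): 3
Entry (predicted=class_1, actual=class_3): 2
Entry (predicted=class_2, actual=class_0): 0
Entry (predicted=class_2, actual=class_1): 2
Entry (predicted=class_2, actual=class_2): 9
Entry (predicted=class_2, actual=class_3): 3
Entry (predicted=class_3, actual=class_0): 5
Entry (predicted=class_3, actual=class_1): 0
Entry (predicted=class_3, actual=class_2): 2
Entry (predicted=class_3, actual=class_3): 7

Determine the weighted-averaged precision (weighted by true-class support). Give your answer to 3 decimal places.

Per-class precision (TP/(TP+FP)):
  class_0: TP=10, FP=3+0+4=7 → 10/17 = 0.5882
  class_1: TP=37, FP=0+3+2=5 → 37/42 = 0.8810
  class_2: TP=9, FP=0+2+3=5 → 9/14 = 0.6429
  class_3: TP=7, FP=5+0+2=7 → 7/14 = 0.5000
Weighted-precision = Σ (supportᵢ/N)·precisionᵢ with N=87: (15/87)·0.5882 + (42/87)·0.8810 + (14/87)·0.6429 + (16/87)·0.5000 = 0.722

0.722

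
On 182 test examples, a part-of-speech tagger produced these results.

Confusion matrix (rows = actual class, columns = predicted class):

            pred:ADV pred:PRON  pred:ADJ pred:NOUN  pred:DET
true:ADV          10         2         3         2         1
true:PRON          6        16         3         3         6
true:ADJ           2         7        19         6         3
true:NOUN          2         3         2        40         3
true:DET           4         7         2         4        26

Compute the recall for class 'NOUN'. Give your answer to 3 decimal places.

0.800

recall = TP/(TP+FN).
NOUN: TP=40, FN=2+3+2+3=10 → 40/50 = 0.8000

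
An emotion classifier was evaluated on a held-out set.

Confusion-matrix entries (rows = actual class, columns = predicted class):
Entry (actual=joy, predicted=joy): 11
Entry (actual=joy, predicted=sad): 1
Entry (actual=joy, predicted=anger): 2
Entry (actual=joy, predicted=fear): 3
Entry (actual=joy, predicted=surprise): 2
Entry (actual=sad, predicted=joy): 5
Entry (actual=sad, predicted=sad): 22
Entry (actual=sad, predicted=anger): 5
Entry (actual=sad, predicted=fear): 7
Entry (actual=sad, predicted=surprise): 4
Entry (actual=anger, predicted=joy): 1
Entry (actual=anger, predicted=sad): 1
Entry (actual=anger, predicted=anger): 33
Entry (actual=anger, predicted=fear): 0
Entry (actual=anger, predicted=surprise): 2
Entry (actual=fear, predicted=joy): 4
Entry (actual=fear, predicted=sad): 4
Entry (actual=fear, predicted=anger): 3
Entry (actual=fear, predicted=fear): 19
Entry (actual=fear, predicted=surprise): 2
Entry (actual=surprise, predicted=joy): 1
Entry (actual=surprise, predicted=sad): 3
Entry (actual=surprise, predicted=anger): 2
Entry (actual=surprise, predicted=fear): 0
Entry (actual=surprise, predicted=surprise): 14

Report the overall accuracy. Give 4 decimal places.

0.6556

Accuracy = trace / total = (11+22+33+19+14=99) / 151 = 99/151 = 0.6556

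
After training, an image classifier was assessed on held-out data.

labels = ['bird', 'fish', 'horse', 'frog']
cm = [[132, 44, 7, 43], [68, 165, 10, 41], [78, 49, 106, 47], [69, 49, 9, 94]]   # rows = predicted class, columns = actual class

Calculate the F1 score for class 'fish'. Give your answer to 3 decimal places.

0.558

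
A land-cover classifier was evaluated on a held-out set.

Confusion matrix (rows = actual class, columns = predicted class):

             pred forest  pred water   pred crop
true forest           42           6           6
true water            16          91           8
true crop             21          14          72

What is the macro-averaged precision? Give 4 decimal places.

Per-class precision (TP/(TP+FP)):
  forest: TP=42, FP=16+21=37 → 42/79 = 0.53165
  water: TP=91, FP=6+14=20 → 91/111 = 0.81982
  crop: TP=72, FP=6+8=14 → 72/86 = 0.83721
Macro-precision = mean = (0.53165 + 0.81982 + 0.83721) / 3 = 0.7296

0.7296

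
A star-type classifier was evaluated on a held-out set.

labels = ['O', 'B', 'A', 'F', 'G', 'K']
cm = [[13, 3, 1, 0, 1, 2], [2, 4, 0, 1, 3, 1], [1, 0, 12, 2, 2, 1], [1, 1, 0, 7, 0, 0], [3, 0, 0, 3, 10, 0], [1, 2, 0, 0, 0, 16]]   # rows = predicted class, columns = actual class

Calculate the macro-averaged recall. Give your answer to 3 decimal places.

Per-class recall (TP/(TP+FN)):
  O: TP=13, FN=2+1+1+3+1=8 → 13/21 = 0.6190
  B: TP=4, FN=3+0+1+0+2=6 → 4/10 = 0.4000
  A: TP=12, FN=1+0+0+0+0=1 → 12/13 = 0.9231
  F: TP=7, FN=0+1+2+3+0=6 → 7/13 = 0.5385
  G: TP=10, FN=1+3+2+0+0=6 → 10/16 = 0.6250
  K: TP=16, FN=2+1+1+0+0=4 → 16/20 = 0.8000
Macro-recall = mean = (0.6190 + 0.4000 + 0.9231 + 0.5385 + 0.6250 + 0.8000) / 6 = 0.651

0.651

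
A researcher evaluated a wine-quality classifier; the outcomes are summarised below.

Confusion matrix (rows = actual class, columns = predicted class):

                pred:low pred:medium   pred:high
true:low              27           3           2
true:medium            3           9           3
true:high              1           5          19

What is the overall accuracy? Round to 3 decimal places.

0.764

Accuracy = trace / total = (27+9+19=55) / 72 = 55/72 = 0.764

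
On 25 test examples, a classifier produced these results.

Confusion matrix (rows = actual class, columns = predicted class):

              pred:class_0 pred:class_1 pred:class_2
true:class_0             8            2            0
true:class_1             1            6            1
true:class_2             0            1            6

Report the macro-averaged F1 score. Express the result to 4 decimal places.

Per-class F1 score (2·TP/(2·TP+FP+FN)):
  class_0: TP=8, FP=1+0=1, FN=2+0=2 → 16/19 = 0.84211
  class_1: TP=6, FP=2+1=3, FN=1+1=2 → 12/17 = 0.70588
  class_2: TP=6, FP=0+1=1, FN=0+1=1 → 12/14 = 0.85714
Macro-F1 score = mean = (0.84211 + 0.70588 + 0.85714) / 3 = 0.8017

0.8017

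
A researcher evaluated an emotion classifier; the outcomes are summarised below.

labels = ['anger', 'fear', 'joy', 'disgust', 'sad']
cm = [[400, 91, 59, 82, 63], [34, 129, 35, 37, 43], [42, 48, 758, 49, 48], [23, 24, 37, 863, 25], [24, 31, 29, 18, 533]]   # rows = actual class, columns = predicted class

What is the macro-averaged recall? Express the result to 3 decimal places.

0.714

Per-class recall (TP/(TP+FN)):
  anger: TP=400, FN=91+59+82+63=295 → 400/695 = 0.5755
  fear: TP=129, FN=34+35+37+43=149 → 129/278 = 0.4640
  joy: TP=758, FN=42+48+49+48=187 → 758/945 = 0.8021
  disgust: TP=863, FN=23+24+37+25=109 → 863/972 = 0.8879
  sad: TP=533, FN=24+31+29+18=102 → 533/635 = 0.8394
Macro-recall = mean = (0.5755 + 0.4640 + 0.8021 + 0.8879 + 0.8394) / 5 = 0.714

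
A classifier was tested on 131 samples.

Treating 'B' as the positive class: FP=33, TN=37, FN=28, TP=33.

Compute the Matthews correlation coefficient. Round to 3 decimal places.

MCC = (TP·TN − FP·FN) / √((TP+FP)(TP+FN)(TN+FP)(TN+FN))
Numerator = 33·37 − 33·28 = 297
Denominator = √(66·61·70·65) = √18318300 = 4279.9883
MCC = 297 / 4279.9883 = 0.069

0.069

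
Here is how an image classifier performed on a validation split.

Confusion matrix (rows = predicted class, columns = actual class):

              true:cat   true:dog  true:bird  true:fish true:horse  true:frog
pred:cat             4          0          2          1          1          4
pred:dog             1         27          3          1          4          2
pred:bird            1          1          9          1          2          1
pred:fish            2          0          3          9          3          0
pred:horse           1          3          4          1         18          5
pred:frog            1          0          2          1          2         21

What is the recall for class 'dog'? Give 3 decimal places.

0.871

Take TP from the diagonal, FP from the rest of the 'dog' prediction marginal, FN from the rest of the 'dog' actual marginal.
recall = TP/(TP+FN).
dog: TP=27, FN=0+1+0+3+0=4 → 27/31 = 0.8710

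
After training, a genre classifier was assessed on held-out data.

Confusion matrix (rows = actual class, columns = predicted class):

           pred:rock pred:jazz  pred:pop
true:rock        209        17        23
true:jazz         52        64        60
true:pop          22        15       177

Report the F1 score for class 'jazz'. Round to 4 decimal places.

One-vs-rest for 'jazz': TP = diagonal; FP = other classes predicted 'jazz'; FN = 'jazz' predicted as other.
F1 score = 2·TP/(2·TP+FP+FN).
jazz: TP=64, FP=17+15=32, FN=52+60=112 → 128/272 = 0.47059

0.4706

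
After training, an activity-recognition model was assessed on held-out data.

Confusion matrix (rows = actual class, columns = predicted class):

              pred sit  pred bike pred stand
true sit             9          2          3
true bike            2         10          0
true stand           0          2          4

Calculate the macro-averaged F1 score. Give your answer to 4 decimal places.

0.7015

Per-class F1 score (2·TP/(2·TP+FP+FN)):
  sit: TP=9, FP=2+0=2, FN=2+3=5 → 18/25 = 0.72000
  bike: TP=10, FP=2+2=4, FN=2+0=2 → 20/26 = 0.76923
  stand: TP=4, FP=3+0=3, FN=0+2=2 → 8/13 = 0.61538
Macro-F1 score = mean = (0.72000 + 0.76923 + 0.61538) / 3 = 0.7015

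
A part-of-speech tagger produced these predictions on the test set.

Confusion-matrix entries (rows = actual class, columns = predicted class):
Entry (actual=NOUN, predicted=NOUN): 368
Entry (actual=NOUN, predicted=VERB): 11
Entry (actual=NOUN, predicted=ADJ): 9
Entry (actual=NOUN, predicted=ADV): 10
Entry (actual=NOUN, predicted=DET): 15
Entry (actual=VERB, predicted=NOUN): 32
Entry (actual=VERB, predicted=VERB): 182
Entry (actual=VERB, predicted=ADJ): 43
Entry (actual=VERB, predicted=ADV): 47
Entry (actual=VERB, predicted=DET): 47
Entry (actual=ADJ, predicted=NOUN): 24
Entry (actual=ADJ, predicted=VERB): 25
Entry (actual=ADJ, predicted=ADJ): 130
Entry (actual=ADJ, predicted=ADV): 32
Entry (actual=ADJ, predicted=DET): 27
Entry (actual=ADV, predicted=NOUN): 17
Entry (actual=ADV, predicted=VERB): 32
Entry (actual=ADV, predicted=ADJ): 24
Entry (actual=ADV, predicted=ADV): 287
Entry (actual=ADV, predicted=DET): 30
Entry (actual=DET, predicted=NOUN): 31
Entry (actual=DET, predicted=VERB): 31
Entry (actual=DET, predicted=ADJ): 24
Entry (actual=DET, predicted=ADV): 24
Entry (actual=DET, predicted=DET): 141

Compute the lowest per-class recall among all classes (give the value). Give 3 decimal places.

0.519

Per-class recall (TP/(TP+FN)):
  NOUN: TP=368, FN=11+9+10+15=45 → 368/413 = 0.8910
  VERB: TP=182, FN=32+43+47+47=169 → 182/351 = 0.5185
  ADJ: TP=130, FN=24+25+32+27=108 → 130/238 = 0.5462
  ADV: TP=287, FN=17+32+24+30=103 → 287/390 = 0.7359
  DET: TP=141, FN=31+31+24+24=110 → 141/251 = 0.5618
Lowest is class 'VERB' with recall = 0.519.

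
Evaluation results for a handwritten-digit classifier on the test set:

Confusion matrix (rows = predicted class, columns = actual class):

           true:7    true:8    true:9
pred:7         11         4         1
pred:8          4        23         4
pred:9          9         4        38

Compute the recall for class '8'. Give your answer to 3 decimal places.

Treat '8' as positive and all other classes as negative.
recall = TP/(TP+FN).
8: TP=23, FN=4+4=8 → 23/31 = 0.7419

0.742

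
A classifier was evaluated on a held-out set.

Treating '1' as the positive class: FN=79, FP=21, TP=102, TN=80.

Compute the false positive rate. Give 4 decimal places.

0.2079

FPR = FP/(FP+TN) = 21/(21+80) = 0.2079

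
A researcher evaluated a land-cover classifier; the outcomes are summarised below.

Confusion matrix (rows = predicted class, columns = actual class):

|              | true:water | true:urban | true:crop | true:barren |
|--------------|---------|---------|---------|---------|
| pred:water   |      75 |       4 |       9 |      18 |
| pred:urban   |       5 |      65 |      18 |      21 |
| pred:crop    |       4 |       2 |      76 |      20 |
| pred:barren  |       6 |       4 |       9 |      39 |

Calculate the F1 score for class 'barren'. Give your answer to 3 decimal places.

0.500

Take TP from the diagonal, FP from the rest of the 'barren' prediction marginal, FN from the rest of the 'barren' actual marginal.
F1 score = 2·TP/(2·TP+FP+FN).
barren: TP=39, FP=6+4+9=19, FN=18+21+20=59 → 78/156 = 0.5000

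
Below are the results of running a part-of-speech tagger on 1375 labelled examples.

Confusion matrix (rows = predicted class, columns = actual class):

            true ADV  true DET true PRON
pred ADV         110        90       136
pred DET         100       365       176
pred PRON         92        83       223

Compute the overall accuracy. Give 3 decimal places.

0.508

Accuracy = trace / total = (110+365+223=698) / 1375 = 698/1375 = 0.508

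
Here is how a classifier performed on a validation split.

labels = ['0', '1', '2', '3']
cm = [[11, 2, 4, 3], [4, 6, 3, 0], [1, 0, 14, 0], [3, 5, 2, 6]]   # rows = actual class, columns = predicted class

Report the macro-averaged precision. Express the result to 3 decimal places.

0.579

Per-class precision (TP/(TP+FP)):
  0: TP=11, FP=4+1+3=8 → 11/19 = 0.5789
  1: TP=6, FP=2+0+5=7 → 6/13 = 0.4615
  2: TP=14, FP=4+3+2=9 → 14/23 = 0.6087
  3: TP=6, FP=3+0+0=3 → 6/9 = 0.6667
Macro-precision = mean = (0.5789 + 0.4615 + 0.6087 + 0.6667) / 4 = 0.579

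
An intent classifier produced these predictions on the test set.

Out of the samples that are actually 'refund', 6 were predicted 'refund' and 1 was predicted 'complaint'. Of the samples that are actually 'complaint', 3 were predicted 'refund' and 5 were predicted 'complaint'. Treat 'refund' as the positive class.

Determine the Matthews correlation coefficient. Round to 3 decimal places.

0.491

MCC = (TP·TN − FP·FN) / √((TP+FP)(TP+FN)(TN+FP)(TN+FN))
Numerator = 6·5 − 3·1 = 27
Denominator = √(9·7·8·6) = √3024 = 54.9909
MCC = 27 / 54.9909 = 0.491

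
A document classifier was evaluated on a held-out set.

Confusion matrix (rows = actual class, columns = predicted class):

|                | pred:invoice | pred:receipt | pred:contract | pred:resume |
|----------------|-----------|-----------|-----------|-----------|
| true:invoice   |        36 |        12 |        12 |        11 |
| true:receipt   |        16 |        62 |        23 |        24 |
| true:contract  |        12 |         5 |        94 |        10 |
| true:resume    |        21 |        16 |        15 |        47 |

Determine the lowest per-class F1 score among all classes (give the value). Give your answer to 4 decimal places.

Per-class F1 score (2·TP/(2·TP+FP+FN)):
  invoice: TP=36, FP=16+12+21=49, FN=12+12+11=35 → 72/156 = 0.46154
  receipt: TP=62, FP=12+5+16=33, FN=16+23+24=63 → 124/220 = 0.56364
  contract: TP=94, FP=12+23+15=50, FN=12+5+10=27 → 188/265 = 0.70943
  resume: TP=47, FP=11+24+10=45, FN=21+16+15=52 → 94/191 = 0.49215
Lowest is class 'invoice' with F1 score = 0.4615.

0.4615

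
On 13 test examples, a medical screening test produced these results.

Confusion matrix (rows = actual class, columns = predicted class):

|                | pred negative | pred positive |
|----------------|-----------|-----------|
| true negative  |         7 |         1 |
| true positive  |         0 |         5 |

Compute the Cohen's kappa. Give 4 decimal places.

Observed agreement pₒ = trace/N = 12/13 = 0.92308
Expected agreement pₑ = Σ (rowᵢ·colᵢ)/N² = (8·7 + 5·6)/13² = 0.50888
κ = (pₒ − pₑ)/(1 − pₑ) = (0.92308 − 0.50888)/(1 − 0.50888) = 0.8434

0.8434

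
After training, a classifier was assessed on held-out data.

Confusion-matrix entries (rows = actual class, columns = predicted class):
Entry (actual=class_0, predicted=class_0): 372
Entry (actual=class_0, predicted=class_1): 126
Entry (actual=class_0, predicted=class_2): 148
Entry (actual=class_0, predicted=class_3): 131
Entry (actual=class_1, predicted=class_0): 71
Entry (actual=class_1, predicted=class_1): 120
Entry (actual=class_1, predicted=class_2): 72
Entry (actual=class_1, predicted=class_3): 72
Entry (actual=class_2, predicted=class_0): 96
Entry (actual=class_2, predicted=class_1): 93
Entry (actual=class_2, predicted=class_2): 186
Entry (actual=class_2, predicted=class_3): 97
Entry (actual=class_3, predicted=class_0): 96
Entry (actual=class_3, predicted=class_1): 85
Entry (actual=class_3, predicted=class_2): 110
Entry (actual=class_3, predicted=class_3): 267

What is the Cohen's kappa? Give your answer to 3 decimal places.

Observed agreement pₒ = trace/N = 945/2142 = 0.4412
Expected agreement pₑ = Σ (rowᵢ·colᵢ)/N² = (777·635 + 335·424 + 472·516 + 558·567)/2142² = 0.2605
κ = (pₒ − pₑ)/(1 − pₑ) = (0.4412 − 0.2605)/(1 − 0.2605) = 0.244

0.244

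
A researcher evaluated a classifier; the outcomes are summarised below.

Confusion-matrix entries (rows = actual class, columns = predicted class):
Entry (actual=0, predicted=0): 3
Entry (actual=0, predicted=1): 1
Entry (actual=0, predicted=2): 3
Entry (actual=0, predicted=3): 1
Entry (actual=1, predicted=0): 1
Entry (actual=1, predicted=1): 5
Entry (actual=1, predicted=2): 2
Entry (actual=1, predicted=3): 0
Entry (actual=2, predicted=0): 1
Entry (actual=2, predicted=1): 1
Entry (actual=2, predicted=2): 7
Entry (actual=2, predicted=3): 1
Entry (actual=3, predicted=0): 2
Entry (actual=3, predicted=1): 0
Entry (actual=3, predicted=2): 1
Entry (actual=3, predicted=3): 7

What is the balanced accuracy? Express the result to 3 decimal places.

0.600

Balanced accuracy = mean of per-class recall.
  0: recall = 3/8 = 0.3750
  1: recall = 5/8 = 0.6250
  2: recall = 7/10 = 0.7000
  3: recall = 7/10 = 0.7000
Mean = (0.3750 + 0.6250 + 0.7000 + 0.7000) / 4 = 0.600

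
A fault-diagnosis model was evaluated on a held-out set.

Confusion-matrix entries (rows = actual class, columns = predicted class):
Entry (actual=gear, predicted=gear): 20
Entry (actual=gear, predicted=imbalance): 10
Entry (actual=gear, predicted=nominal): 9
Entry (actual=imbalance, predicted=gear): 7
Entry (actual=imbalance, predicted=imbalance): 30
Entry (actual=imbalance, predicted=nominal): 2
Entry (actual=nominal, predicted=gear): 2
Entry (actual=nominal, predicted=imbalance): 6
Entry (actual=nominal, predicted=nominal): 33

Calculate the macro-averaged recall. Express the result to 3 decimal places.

Per-class recall (TP/(TP+FN)):
  gear: TP=20, FN=10+9=19 → 20/39 = 0.5128
  imbalance: TP=30, FN=7+2=9 → 30/39 = 0.7692
  nominal: TP=33, FN=2+6=8 → 33/41 = 0.8049
Macro-recall = mean = (0.5128 + 0.7692 + 0.8049) / 3 = 0.696

0.696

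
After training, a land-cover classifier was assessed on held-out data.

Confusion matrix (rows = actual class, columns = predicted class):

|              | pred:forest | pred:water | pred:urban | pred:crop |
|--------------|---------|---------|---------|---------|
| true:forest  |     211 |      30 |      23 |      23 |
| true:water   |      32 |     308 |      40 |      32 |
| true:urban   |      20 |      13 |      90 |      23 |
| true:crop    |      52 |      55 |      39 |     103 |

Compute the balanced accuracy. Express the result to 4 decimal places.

0.6282

Balanced accuracy = mean of per-class recall.
  forest: recall = 211/287 = 0.73519
  water: recall = 308/412 = 0.74757
  urban: recall = 90/146 = 0.61644
  crop: recall = 103/249 = 0.41365
Mean = (0.73519 + 0.74757 + 0.61644 + 0.41365) / 4 = 0.6282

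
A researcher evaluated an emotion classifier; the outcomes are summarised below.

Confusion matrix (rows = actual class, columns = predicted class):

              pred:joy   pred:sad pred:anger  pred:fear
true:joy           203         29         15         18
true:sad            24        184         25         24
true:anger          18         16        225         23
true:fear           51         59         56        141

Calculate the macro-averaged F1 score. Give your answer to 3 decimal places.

0.674

Per-class F1 score (2·TP/(2·TP+FP+FN)):
  joy: TP=203, FP=24+18+51=93, FN=29+15+18=62 → 406/561 = 0.7237
  sad: TP=184, FP=29+16+59=104, FN=24+25+24=73 → 368/545 = 0.6752
  anger: TP=225, FP=15+25+56=96, FN=18+16+23=57 → 450/603 = 0.7463
  fear: TP=141, FP=18+24+23=65, FN=51+59+56=166 → 282/513 = 0.5497
Macro-F1 score = mean = (0.7237 + 0.6752 + 0.7463 + 0.5497) / 4 = 0.674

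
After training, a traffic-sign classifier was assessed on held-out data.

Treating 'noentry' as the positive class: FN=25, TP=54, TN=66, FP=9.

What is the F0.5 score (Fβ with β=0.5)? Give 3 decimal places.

0.816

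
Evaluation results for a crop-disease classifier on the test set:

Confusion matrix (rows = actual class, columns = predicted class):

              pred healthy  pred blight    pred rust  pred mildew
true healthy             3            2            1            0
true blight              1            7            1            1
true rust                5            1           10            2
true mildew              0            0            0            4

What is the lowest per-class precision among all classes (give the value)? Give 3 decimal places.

0.333

Per-class precision (TP/(TP+FP)):
  healthy: TP=3, FP=1+5+0=6 → 3/9 = 0.3333
  blight: TP=7, FP=2+1+0=3 → 7/10 = 0.7000
  rust: TP=10, FP=1+1+0=2 → 10/12 = 0.8333
  mildew: TP=4, FP=0+1+2=3 → 4/7 = 0.5714
Lowest is class 'healthy' with precision = 0.333.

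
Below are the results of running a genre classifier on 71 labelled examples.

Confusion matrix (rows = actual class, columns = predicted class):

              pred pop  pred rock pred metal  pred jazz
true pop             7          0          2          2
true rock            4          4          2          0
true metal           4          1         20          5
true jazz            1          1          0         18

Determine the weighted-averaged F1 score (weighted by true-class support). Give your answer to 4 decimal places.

Per-class F1 score (2·TP/(2·TP+FP+FN)):
  pop: TP=7, FP=4+4+1=9, FN=0+2+2=4 → 14/27 = 0.51852
  rock: TP=4, FP=0+1+1=2, FN=4+2+0=6 → 8/16 = 0.50000
  metal: TP=20, FP=2+2+0=4, FN=4+1+5=10 → 40/54 = 0.74074
  jazz: TP=18, FP=2+0+5=7, FN=1+1+0=2 → 36/45 = 0.80000
Weighted-F1 score = Σ (supportᵢ/N)·F1 scoreᵢ with N=71: (11/71)·0.51852 + (10/71)·0.50000 + (30/71)·0.74074 + (20/71)·0.80000 = 0.6891

0.6891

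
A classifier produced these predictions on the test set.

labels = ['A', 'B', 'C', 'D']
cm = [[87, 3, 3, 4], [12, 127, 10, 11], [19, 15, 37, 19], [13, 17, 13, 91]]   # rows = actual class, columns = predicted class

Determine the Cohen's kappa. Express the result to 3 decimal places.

Observed agreement pₒ = trace/N = 342/481 = 0.7110
Expected agreement pₑ = Σ (rowᵢ·colᵢ)/N² = (97·131 + 160·162 + 90·63 + 134·125)/481² = 0.2639
κ = (pₒ − pₑ)/(1 − pₑ) = (0.7110 − 0.2639)/(1 − 0.2639) = 0.607

0.607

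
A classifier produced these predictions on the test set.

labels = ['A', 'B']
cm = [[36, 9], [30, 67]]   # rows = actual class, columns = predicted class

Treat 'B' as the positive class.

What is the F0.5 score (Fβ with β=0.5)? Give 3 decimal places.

Fβ = (1+β²)·TP / ((1+β²)·TP + β²·FN + FP), with β²=1/4
= 1.25·67 / (1.25·67 + 0.25·30 + 9) = 0.835

0.835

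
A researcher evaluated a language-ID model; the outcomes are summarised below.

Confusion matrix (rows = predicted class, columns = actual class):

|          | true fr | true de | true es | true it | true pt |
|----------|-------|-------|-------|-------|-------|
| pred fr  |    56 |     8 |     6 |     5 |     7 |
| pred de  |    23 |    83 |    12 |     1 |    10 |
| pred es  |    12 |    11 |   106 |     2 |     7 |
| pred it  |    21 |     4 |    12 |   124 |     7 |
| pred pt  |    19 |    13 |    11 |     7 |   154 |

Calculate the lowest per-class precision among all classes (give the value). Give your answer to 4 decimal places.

0.6434

Per-class precision (TP/(TP+FP)):
  fr: TP=56, FP=8+6+5+7=26 → 56/82 = 0.68293
  de: TP=83, FP=23+12+1+10=46 → 83/129 = 0.64341
  es: TP=106, FP=12+11+2+7=32 → 106/138 = 0.76812
  it: TP=124, FP=21+4+12+7=44 → 124/168 = 0.73810
  pt: TP=154, FP=19+13+11+7=50 → 154/204 = 0.75490
Lowest is class 'de' with precision = 0.6434.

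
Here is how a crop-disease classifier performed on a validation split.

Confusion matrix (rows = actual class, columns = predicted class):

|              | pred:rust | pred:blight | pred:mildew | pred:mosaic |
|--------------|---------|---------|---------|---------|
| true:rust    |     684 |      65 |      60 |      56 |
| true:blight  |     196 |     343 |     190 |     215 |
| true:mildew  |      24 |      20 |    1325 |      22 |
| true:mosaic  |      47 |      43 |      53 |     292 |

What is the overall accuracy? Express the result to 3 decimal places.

Accuracy = trace / total = (684+343+1325+292=2644) / 3635 = 2644/3635 = 0.727

0.727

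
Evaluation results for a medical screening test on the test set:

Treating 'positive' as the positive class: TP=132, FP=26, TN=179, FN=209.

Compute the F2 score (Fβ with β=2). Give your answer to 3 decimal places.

0.434

Fβ = (1+β²)·TP / ((1+β²)·TP + β²·FN + FP), with β²=4
= 5·132 / (5·132 + 4·209 + 26) = 0.434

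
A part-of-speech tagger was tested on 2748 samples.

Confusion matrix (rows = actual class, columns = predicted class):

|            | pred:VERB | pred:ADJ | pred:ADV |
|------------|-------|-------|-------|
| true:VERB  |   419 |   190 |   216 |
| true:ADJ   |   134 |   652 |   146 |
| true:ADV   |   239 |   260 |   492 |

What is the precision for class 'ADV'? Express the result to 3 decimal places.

Treat 'ADV' as positive and all other classes as negative.
precision = TP/(TP+FP).
ADV: TP=492, FP=216+146=362 → 492/854 = 0.5761

0.576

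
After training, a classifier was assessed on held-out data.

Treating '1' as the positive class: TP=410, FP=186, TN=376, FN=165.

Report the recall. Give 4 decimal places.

Recall = TP/(TP+FN) = 410/(410+165) = 410/575 = 0.7130

0.7130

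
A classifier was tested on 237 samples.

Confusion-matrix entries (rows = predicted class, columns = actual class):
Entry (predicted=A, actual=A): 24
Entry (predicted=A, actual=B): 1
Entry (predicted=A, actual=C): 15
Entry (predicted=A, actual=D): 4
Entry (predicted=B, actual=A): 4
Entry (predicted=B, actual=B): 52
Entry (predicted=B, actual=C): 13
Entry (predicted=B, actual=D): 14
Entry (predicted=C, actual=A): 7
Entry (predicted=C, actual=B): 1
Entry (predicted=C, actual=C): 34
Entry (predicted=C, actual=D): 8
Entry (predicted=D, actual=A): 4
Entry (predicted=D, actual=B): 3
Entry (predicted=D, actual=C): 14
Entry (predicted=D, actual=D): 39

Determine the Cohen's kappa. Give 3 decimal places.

Observed agreement pₒ = trace/N = 149/237 = 0.6287
Expected agreement pₑ = Σ (rowᵢ·colᵢ)/N² = (39·44 + 57·83 + 76·50 + 65·60)/237² = 0.2519
κ = (pₒ − pₑ)/(1 − pₑ) = (0.6287 − 0.2519)/(1 − 0.2519) = 0.504

0.504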